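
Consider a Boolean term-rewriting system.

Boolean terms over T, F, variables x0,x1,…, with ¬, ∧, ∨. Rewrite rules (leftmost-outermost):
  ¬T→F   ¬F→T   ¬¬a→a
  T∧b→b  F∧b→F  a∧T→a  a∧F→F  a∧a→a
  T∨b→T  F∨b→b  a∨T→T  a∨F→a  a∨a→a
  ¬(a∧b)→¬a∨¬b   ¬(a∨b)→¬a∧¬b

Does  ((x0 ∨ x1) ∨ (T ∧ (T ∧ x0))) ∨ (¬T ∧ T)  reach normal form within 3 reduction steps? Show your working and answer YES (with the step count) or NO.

  start: ((x0 ∨ x1) ∨ (T ∧ (T ∧ x0))) ∨ (¬T ∧ T)
  →1  ((x0 ∨ x1) ∨ (T ∧ x0)) ∨ (¬T ∧ T)
  →2  ((x0 ∨ x1) ∨ x0) ∨ (¬T ∧ T)
  →3  ((x0 ∨ x1) ∨ x0) ∨ ¬T

Answer: NO — after 3 steps the term is ((x0 ∨ x1) ∨ x0) ∨ ¬T, not yet normal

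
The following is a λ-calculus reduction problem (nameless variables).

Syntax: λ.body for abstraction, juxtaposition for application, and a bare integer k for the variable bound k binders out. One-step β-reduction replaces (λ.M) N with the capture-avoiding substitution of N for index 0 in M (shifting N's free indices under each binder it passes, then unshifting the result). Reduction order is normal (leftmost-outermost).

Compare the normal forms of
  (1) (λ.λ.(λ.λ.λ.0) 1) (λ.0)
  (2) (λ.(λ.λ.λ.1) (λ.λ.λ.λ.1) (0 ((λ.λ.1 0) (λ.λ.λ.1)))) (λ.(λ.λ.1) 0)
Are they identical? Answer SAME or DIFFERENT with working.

Term A:
  start: (λ.λ.(λ.λ.λ.0) 1) (λ.0)
  →1  λ.(λ.λ.λ.0) (λ.0)
  →2  λ.λ.λ.0

Term B:
  start: (λ.(λ.λ.λ.1) (λ.λ.λ.λ.1) (0 ((λ.λ.1 0) (λ.λ.λ.1)))) (λ.(λ.λ.1) 0)
  →1  (λ.λ.λ.1) (λ.λ.λ.λ.1) ((λ.(λ.λ.1) 0) ((λ.λ.1 0) (λ.λ.λ.1)))
  →2  (λ.λ.1) ((λ.(λ.λ.1) 0) ((λ.λ.1 0) (λ.λ.λ.1)))
  →3  λ.(λ.(λ.λ.1) 0) ((λ.λ.1 0) (λ.λ.λ.1))
  →4  λ.(λ.λ.1) ((λ.λ.1 0) (λ.λ.λ.1))
  →5  λ.λ.(λ.λ.1 0) (λ.λ.λ.1)
  →6  λ.λ.λ.(λ.λ.λ.1) 0
  →7  λ.λ.λ.λ.λ.1

Answer: DIFFERENT — A ⇓ λ.λ.λ.0, B ⇓ λ.λ.λ.λ.λ.1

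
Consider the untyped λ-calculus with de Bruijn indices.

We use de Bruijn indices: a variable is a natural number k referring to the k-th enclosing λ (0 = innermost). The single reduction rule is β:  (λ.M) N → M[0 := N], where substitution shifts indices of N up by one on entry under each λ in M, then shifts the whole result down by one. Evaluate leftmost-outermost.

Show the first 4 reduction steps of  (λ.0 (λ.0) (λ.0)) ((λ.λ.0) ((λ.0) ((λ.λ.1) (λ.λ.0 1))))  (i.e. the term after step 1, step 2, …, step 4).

Answer: after 4 steps: λ.0

Working:
  start: (λ.0 (λ.0) (λ.0)) ((λ.λ.0) ((λ.0) ((λ.λ.1) (λ.λ.0 1))))
  →1  (λ.λ.0) ((λ.0) ((λ.λ.1) (λ.λ.0 1))) (λ.0) (λ.0)
  →2  (λ.0) (λ.0) (λ.0)
  →3  (λ.0) (λ.0)
  →4  λ.0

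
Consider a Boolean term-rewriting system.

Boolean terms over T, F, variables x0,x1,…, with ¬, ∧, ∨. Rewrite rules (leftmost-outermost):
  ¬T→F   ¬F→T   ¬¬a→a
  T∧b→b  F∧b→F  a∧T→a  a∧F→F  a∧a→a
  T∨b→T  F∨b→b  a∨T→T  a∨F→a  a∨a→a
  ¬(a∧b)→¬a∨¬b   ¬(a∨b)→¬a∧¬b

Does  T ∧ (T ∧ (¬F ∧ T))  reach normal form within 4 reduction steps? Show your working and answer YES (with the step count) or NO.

Answer: YES — reaches normal form T in 4 ≤ 4 steps

Reduction:
  start: T ∧ (T ∧ (¬F ∧ T))
  step 1: T ∧ (¬F ∧ T)
  step 2: ¬F ∧ T
  step 3: ¬F
  step 4: T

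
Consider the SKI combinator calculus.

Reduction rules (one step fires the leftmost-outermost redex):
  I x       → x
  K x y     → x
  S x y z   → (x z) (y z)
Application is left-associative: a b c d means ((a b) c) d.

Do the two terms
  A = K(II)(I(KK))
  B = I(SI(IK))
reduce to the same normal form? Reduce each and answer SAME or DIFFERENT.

Answer: DIFFERENT — A ⇓ I, B ⇓ SIK

Derivation:
Term A:
  start: K(II)(I(KK))
  [1] II
  [2] I

Term B:
  start: I(SI(IK))
  [1] SI(IK)
  [2] SIK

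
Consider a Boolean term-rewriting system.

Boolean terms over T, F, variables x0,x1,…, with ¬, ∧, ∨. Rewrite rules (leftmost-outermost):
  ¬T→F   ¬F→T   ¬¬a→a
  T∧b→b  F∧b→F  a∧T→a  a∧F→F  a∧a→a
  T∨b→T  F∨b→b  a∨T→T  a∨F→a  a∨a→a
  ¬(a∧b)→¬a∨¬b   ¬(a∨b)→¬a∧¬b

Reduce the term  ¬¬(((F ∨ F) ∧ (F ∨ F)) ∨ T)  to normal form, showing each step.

Answer: normal form = T  (in 2 steps)

Working:
  start: ¬¬(((F ∨ F) ∧ (F ∨ F)) ∨ T)
  step 1: ((F ∨ F) ∧ (F ∨ F)) ∨ T
  step 2: T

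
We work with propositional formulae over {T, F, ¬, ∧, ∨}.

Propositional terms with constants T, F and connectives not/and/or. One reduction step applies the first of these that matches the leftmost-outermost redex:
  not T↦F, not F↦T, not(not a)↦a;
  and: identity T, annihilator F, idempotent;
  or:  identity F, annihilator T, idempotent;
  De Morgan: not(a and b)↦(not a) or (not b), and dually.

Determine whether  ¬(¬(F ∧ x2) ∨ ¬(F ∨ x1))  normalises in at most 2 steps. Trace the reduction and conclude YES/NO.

  start: ¬(¬(F ∧ x2) ∨ ¬(F ∨ x1))
  step 1: ¬¬(F ∧ x2) ∧ ¬¬(F ∨ x1)
  step 2: (F ∧ x2) ∧ ¬¬(F ∨ x1)

Answer: NO — after 2 steps the term is (F ∧ x2) ∧ ¬¬(F ∨ x1), not yet normal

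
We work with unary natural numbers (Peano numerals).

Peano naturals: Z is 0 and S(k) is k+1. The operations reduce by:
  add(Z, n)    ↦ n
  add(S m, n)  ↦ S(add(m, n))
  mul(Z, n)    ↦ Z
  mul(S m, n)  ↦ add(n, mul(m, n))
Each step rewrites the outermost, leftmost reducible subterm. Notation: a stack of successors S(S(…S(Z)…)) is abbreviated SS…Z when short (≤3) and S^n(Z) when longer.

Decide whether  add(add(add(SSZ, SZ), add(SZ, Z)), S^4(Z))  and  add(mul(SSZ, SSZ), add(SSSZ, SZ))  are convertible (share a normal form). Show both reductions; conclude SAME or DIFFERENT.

Answer: SAME — A ⇓ S^8(Z), B ⇓ S^8(Z)

Working:
Term A:
  start: add(add(add(SSZ, SZ), add(SZ, Z)), S^4(Z))
  step 1: add(add(S(add(SZ, SZ)), add(SZ, Z)), S^4(Z))
  step 2: add(S(add(add(SZ, SZ), add(SZ, Z))), S^4(Z))
  step 3: S(add(add(add(SZ, SZ), add(SZ, Z)), S^4(Z)))
  step 4: S(add(add(S(add(Z, SZ)), add(SZ, Z)), S^4(Z)))
  step 5: S(add(S(add(add(Z, SZ), add(SZ, Z))), S^4(Z)))
  step 6: S(S(add(add(add(Z, SZ), add(SZ, Z)), S^4(Z))))
  step 7: S(S(add(add(SZ, add(SZ, Z)), S^4(Z))))
  step 8: S(S(add(S(add(Z, add(SZ, Z))), S^4(Z))))
  step 9: S(S(S(add(add(Z, add(SZ, Z)), S^4(Z)))))
  step 10: S(S(S(add(add(SZ, Z), S^4(Z)))))
  step 11: S(S(S(add(S(add(Z, Z)), S^4(Z)))))
  step 12: S(S(S(S(add(add(Z, Z), S^4(Z))))))
  step 13: S(S(S(S(add(Z, S^4(Z))))))
  step 14: S^8(Z)

Term B:
  start: add(mul(SSZ, SSZ), add(SSSZ, SZ))
  step 1: add(add(SSZ, mul(SZ, SSZ)), add(SSSZ, SZ))
  step 2: add(S(add(SZ, mul(SZ, SSZ))), add(SSSZ, SZ))
  step 3: S(add(add(SZ, mul(SZ, SSZ)), add(SSSZ, SZ)))
  step 4: S(add(S(add(Z, mul(SZ, SSZ))), add(SSSZ, SZ)))
  step 5: S(S(add(add(Z, mul(SZ, SSZ)), add(SSSZ, SZ))))
  step 6: S(S(add(mul(SZ, SSZ), add(SSSZ, SZ))))
  step 7: S(S(add(add(SSZ, mul(Z, SSZ)), add(SSSZ, SZ))))
  step 8: S(S(add(S(add(SZ, mul(Z, SSZ))), add(SSSZ, SZ))))
  step 9: S(S(S(add(add(SZ, mul(Z, SSZ)), add(SSSZ, SZ)))))
  step 10: S(S(S(add(S(add(Z, mul(Z, SSZ))), add(SSSZ, SZ)))))
  step 11: S(S(S(S(add(add(Z, mul(Z, SSZ)), add(SSSZ, SZ))))))
  step 12: S(S(S(S(add(mul(Z, SSZ), add(SSSZ, SZ))))))
  step 13: S(S(S(S(add(Z, add(SSSZ, SZ))))))
  step 14: S(S(S(S(add(SSSZ, SZ)))))
  step 15: S(S(S(S(S(add(SSZ, SZ))))))
  step 16: S(S(S(S(S(S(add(SZ, SZ)))))))
  step 17: S(S(S(S(S(S(S(add(Z, SZ))))))))
  step 18: S^8(Z)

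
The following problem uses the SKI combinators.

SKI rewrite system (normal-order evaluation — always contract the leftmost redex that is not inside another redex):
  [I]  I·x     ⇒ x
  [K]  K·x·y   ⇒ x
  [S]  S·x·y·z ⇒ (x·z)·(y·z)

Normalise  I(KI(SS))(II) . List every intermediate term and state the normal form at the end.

Answer: normal form = I  (in 4 steps)

Working:
  start: I(KI(SS))(II)
  step 1: KI(SS)(II)
  step 2: I(II)
  step 3: II
  step 4: I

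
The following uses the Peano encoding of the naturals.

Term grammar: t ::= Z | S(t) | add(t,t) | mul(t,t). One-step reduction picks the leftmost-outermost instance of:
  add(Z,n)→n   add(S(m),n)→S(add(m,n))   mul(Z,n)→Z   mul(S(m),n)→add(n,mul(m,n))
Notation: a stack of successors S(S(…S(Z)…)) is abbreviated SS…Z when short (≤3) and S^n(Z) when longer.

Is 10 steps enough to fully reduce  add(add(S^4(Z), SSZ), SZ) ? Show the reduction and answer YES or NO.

Answer: NO — after 10 steps the term is S(S(S(S(S(add(SZ, SZ)))))), not yet normal

Derivation:
  start: add(add(S^4(Z), SSZ), SZ)
  →1  add(S(add(SSSZ, SSZ)), SZ)
  →2  S(add(add(SSSZ, SSZ), SZ))
  →3  S(add(S(add(SSZ, SSZ)), SZ))
  →4  S(S(add(add(SSZ, SSZ), SZ)))
  →5  S(S(add(S(add(SZ, SSZ)), SZ)))
  →6  S(S(S(add(add(SZ, SSZ), SZ))))
  →7  S(S(S(add(S(add(Z, SSZ)), SZ))))
  →8  S(S(S(S(add(add(Z, SSZ), SZ)))))
  →9  S(S(S(S(add(SSZ, SZ)))))
  →10  S(S(S(S(S(add(SZ, SZ))))))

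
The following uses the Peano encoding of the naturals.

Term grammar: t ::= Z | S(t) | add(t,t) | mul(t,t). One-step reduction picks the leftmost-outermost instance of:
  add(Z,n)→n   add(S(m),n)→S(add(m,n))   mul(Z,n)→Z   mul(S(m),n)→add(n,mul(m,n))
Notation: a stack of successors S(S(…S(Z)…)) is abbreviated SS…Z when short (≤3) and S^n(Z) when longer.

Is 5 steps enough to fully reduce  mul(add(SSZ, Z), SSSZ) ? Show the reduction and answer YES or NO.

Answer: NO — after 5 steps the term is S(S(S(add(Z, mul(add(SZ, Z), SSSZ))))), not yet normal

Derivation:
  start: mul(add(SSZ, Z), SSSZ)
  →1  mul(S(add(SZ, Z)), SSSZ)
  →2  add(SSSZ, mul(add(SZ, Z), SSSZ))
  →3  S(add(SSZ, mul(add(SZ, Z), SSSZ)))
  →4  S(S(add(SZ, mul(add(SZ, Z), SSSZ))))
  →5  S(S(S(add(Z, mul(add(SZ, Z), SSSZ)))))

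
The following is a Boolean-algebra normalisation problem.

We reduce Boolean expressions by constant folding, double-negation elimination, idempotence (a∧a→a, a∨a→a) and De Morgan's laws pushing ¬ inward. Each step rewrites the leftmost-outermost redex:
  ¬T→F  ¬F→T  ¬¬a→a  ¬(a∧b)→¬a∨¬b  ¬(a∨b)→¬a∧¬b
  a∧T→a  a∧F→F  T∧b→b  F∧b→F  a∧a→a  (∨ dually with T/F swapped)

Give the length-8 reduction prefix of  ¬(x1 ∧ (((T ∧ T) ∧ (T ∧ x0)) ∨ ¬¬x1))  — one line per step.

  start: ¬(x1 ∧ (((T ∧ T) ∧ (T ∧ x0)) ∨ ¬¬x1))
  →1  ¬x1 ∨ ¬(((T ∧ T) ∧ (T ∧ x0)) ∨ ¬¬x1)
  →2  ¬x1 ∨ (¬((T ∧ T) ∧ (T ∧ x0)) ∧ ¬¬¬x1)
  →3  ¬x1 ∨ ((¬(T ∧ T) ∨ ¬(T ∧ x0)) ∧ ¬¬¬x1)
  →4  ¬x1 ∨ (((¬T ∨ ¬T) ∨ ¬(T ∧ x0)) ∧ ¬¬¬x1)
  →5  ¬x1 ∨ ((¬T ∨ ¬(T ∧ x0)) ∧ ¬¬¬x1)
  →6  ¬x1 ∨ ((F ∨ ¬(T ∧ x0)) ∧ ¬¬¬x1)
  →7  ¬x1 ∨ (¬(T ∧ x0) ∧ ¬¬¬x1)
  →8  ¬x1 ∨ ((¬T ∨ ¬x0) ∧ ¬¬¬x1)

Answer: after 8 steps: ¬x1 ∨ ((¬T ∨ ¬x0) ∧ ¬¬¬x1)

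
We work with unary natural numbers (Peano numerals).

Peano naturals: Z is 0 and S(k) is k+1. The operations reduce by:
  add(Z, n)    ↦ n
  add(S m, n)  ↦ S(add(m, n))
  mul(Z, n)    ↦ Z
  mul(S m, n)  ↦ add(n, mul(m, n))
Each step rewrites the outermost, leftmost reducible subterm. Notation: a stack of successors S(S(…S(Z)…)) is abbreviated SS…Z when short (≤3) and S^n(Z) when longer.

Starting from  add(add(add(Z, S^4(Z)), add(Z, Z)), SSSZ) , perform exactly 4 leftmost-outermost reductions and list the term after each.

Answer: after 4 steps: S(add(S(add(SSZ, add(Z, Z))), SSSZ))

Reduction:
  start: add(add(add(Z, S^4(Z)), add(Z, Z)), SSSZ)
  [1] add(add(S^4(Z), add(Z, Z)), SSSZ)
  [2] add(S(add(SSSZ, add(Z, Z))), SSSZ)
  [3] S(add(add(SSSZ, add(Z, Z)), SSSZ))
  [4] S(add(S(add(SSZ, add(Z, Z))), SSSZ))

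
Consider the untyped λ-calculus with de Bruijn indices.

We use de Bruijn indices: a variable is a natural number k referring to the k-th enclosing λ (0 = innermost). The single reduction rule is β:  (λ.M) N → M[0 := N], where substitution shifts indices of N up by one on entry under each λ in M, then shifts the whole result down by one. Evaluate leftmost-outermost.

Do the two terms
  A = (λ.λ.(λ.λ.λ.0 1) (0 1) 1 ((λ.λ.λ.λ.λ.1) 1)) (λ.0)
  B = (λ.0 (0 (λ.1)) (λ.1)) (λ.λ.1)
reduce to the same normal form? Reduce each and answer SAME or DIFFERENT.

Term A:
  start: (λ.λ.(λ.λ.λ.0 1) (0 1) 1 ((λ.λ.λ.λ.λ.1) 1)) (λ.0)
  step 1: λ.(λ.λ.λ.0 1) (0 (λ.0)) (λ.0) ((λ.λ.λ.λ.λ.1) (λ.0))
  step 2: λ.(λ.λ.0 1) (λ.0) ((λ.λ.λ.λ.λ.1) (λ.0))
  step 3: λ.(λ.0 (λ.0)) ((λ.λ.λ.λ.λ.1) (λ.0))
  step 4: λ.(λ.λ.λ.λ.λ.1) (λ.0) (λ.0)
  step 5: λ.(λ.λ.λ.λ.1) (λ.0)
  step 6: λ.λ.λ.λ.1

Term B:
  start: (λ.0 (0 (λ.1)) (λ.1)) (λ.λ.1)
  step 1: (λ.λ.1) ((λ.λ.1) (λ.λ.λ.1)) (λ.λ.λ.1)
  step 2: (λ.(λ.λ.1) (λ.λ.λ.1)) (λ.λ.λ.1)
  step 3: (λ.λ.1) (λ.λ.λ.1)
  step 4: λ.λ.λ.λ.1

Answer: SAME — A ⇓ λ.λ.λ.λ.1, B ⇓ λ.λ.λ.λ.1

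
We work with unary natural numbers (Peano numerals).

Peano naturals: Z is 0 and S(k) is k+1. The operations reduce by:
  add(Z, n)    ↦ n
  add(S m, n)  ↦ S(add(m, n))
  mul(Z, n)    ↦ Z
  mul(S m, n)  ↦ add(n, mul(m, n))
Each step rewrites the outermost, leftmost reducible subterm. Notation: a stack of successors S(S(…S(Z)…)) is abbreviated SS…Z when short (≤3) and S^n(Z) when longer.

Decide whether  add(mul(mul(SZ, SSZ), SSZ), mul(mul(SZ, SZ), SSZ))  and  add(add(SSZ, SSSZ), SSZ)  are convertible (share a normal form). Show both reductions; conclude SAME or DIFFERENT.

Answer: DIFFERENT — A ⇓ S^6(Z), B ⇓ S^7(Z)

Reduction:
Term A:
  start: add(mul(mul(SZ, SSZ), SSZ), mul(mul(SZ, SZ), SSZ))
  step 1: add(mul(add(SSZ, mul(Z, SSZ)), SSZ), mul(mul(SZ, SZ), SSZ))
  step 2: add(mul(S(add(SZ, mul(Z, SSZ))), SSZ), mul(mul(SZ, SZ), SSZ))
  step 3: add(add(SSZ, mul(add(SZ, mul(Z, SSZ)), SSZ)), mul(mul(SZ, SZ), SSZ))
  step 4: add(S(add(SZ, mul(add(SZ, mul(Z, SSZ)), SSZ))), mul(mul(SZ, SZ), SSZ))
  step 5: S(add(add(SZ, mul(add(SZ, mul(Z, SSZ)), SSZ)), mul(mul(SZ, SZ), SSZ)))
  step 6: S(add(S(add(Z, mul(add(SZ, mul(Z, SSZ)), SSZ))), mul(mul(SZ, SZ), SSZ)))
  step 7: S(S(add(add(Z, mul(add(SZ, mul(Z, SSZ)), SSZ)), mul(mul(SZ, SZ), SSZ))))
  step 8: S(S(add(mul(add(SZ, mul(Z, SSZ)), SSZ), mul(mul(SZ, SZ), SSZ))))
  step 9: S(S(add(mul(S(add(Z, mul(Z, SSZ))), SSZ), mul(mul(SZ, SZ), SSZ))))
  step 10: S(S(add(add(SSZ, mul(add(Z, mul(Z, SSZ)), SSZ)), mul(mul(SZ, SZ), SSZ))))
  step 11: S(S(add(S(add(SZ, mul(add(Z, mul(Z, SSZ)), SSZ))), mul(mul(SZ, SZ), SSZ))))
  step 12: S(S(S(add(add(SZ, mul(add(Z, mul(Z, SSZ)), SSZ)), mul(mul(SZ, SZ), SSZ)))))
  step 13: S(S(S(add(S(add(Z, mul(add(Z, mul(Z, SSZ)), SSZ))), mul(mul(SZ, SZ), SSZ)))))
  step 14: S(S(S(S(add(add(Z, mul(add(Z, mul(Z, SSZ)), SSZ)), mul(mul(SZ, SZ), SSZ))))))
  step 15: S(S(S(S(add(mul(add(Z, mul(Z, SSZ)), SSZ), mul(mul(SZ, SZ), SSZ))))))
  step 16: S(S(S(S(add(mul(mul(Z, SSZ), SSZ), mul(mul(SZ, SZ), SSZ))))))
  step 17: S(S(S(S(add(mul(Z, SSZ), mul(mul(SZ, SZ), SSZ))))))
  step 18: S(S(S(S(add(Z, mul(mul(SZ, SZ), SSZ))))))
  step 19: S(S(S(S(mul(mul(SZ, SZ), SSZ)))))
  step 20: S(S(S(S(mul(add(SZ, mul(Z, SZ)), SSZ)))))
  step 21: S(S(S(S(mul(S(add(Z, mul(Z, SZ))), SSZ)))))
  step 22: S(S(S(S(add(SSZ, mul(add(Z, mul(Z, SZ)), SSZ))))))
  step 23: S(S(S(S(S(add(SZ, mul(add(Z, mul(Z, SZ)), SSZ)))))))
  step 24: S(S(S(S(S(S(add(Z, mul(add(Z, mul(Z, SZ)), SSZ))))))))
  step 25: S(S(S(S(S(S(mul(add(Z, mul(Z, SZ)), SSZ)))))))
  step 26: S(S(S(S(S(S(mul(mul(Z, SZ), SSZ)))))))
  step 27: S(S(S(S(S(S(mul(Z, SSZ)))))))
  step 28: S^6(Z)

Term B:
  start: add(add(SSZ, SSSZ), SSZ)
  step 1: add(S(add(SZ, SSSZ)), SSZ)
  step 2: S(add(add(SZ, SSSZ), SSZ))
  step 3: S(add(S(add(Z, SSSZ)), SSZ))
  step 4: S(S(add(add(Z, SSSZ), SSZ)))
  step 5: S(S(add(SSSZ, SSZ)))
  step 6: S(S(S(add(SSZ, SSZ))))
  step 7: S(S(S(S(add(SZ, SSZ)))))
  step 8: S(S(S(S(S(add(Z, SSZ))))))
  step 9: S^7(Z)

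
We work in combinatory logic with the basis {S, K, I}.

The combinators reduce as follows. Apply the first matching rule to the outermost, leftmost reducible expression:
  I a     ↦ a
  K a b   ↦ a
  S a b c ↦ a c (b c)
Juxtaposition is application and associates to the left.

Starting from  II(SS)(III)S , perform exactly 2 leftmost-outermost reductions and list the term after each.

  start: II(SS)(III)S
  →1  I(SS)(III)S
  →2  SS(III)S

Answer: after 2 steps: SS(III)S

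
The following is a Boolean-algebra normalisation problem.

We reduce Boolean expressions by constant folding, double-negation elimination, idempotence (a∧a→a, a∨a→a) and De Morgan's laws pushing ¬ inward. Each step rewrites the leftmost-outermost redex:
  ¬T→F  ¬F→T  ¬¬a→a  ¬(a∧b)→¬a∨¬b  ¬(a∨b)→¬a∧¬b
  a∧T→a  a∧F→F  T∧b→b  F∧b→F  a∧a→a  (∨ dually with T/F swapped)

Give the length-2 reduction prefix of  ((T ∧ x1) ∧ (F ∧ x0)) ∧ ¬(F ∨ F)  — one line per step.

  start: ((T ∧ x1) ∧ (F ∧ x0)) ∧ ¬(F ∨ F)
  [1] (x1 ∧ (F ∧ x0)) ∧ ¬(F ∨ F)
  [2] (x1 ∧ F) ∧ ¬(F ∨ F)

Answer: after 2 steps: (x1 ∧ F) ∧ ¬(F ∨ F)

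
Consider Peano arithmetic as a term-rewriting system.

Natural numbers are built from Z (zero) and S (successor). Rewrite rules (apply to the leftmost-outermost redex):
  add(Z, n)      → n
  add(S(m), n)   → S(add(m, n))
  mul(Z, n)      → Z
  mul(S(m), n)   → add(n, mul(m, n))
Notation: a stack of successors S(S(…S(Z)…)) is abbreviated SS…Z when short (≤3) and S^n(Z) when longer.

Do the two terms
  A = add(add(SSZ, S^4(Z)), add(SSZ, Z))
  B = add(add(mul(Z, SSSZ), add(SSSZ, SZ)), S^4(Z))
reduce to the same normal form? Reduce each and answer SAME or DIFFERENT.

Answer: SAME — A ⇓ S^8(Z), B ⇓ S^8(Z)

Derivation:
Term A:
  start: add(add(SSZ, S^4(Z)), add(SSZ, Z))
  →1  add(S(add(SZ, S^4(Z))), add(SSZ, Z))
  →2  S(add(add(SZ, S^4(Z)), add(SSZ, Z)))
  →3  S(add(S(add(Z, S^4(Z))), add(SSZ, Z)))
  →4  S(S(add(add(Z, S^4(Z)), add(SSZ, Z))))
  →5  S(S(add(S^4(Z), add(SSZ, Z))))
  →6  S(S(S(add(SSSZ, add(SSZ, Z)))))
  →7  S(S(S(S(add(SSZ, add(SSZ, Z))))))
  →8  S(S(S(S(S(add(SZ, add(SSZ, Z)))))))
  →9  S(S(S(S(S(S(add(Z, add(SSZ, Z))))))))
  →10  S(S(S(S(S(S(add(SSZ, Z)))))))
  →11  S(S(S(S(S(S(S(add(SZ, Z))))))))
  →12  S(S(S(S(S(S(S(S(add(Z, Z)))))))))
  →13  S^8(Z)

Term B:
  start: add(add(mul(Z, SSSZ), add(SSSZ, SZ)), S^4(Z))
  →1  add(add(Z, add(SSSZ, SZ)), S^4(Z))
  →2  add(add(SSSZ, SZ), S^4(Z))
  →3  add(S(add(SSZ, SZ)), S^4(Z))
  →4  S(add(add(SSZ, SZ), S^4(Z)))
  →5  S(add(S(add(SZ, SZ)), S^4(Z)))
  →6  S(S(add(add(SZ, SZ), S^4(Z))))
  →7  S(S(add(S(add(Z, SZ)), S^4(Z))))
  →8  S(S(S(add(add(Z, SZ), S^4(Z)))))
  →9  S(S(S(add(SZ, S^4(Z)))))
  →10  S(S(S(S(add(Z, S^4(Z))))))
  →11  S^8(Z)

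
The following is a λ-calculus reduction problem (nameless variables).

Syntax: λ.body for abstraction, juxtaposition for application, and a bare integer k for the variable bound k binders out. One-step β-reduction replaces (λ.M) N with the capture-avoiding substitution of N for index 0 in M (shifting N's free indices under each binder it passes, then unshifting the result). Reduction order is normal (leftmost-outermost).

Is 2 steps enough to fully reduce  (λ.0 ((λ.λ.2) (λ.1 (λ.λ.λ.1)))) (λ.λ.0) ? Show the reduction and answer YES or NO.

  start: (λ.0 ((λ.λ.2) (λ.1 (λ.λ.λ.1)))) (λ.λ.0)
  [1] (λ.λ.0) ((λ.λ.λ.λ.0) (λ.(λ.λ.0) (λ.λ.λ.1)))
  [2] λ.0

Answer: YES — reaches normal form λ.0 in 2 ≤ 2 steps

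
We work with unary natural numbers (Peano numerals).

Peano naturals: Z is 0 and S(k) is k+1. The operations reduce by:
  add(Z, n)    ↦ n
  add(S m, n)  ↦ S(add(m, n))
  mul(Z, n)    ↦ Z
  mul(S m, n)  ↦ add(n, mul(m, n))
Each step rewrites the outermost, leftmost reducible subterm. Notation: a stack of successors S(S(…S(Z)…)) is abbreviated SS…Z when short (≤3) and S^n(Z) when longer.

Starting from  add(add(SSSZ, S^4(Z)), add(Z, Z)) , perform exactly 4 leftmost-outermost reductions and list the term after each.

Answer: after 4 steps: S(S(add(add(SZ, S^4(Z)), add(Z, Z))))

Working:
  start: add(add(SSSZ, S^4(Z)), add(Z, Z))
  [1] add(S(add(SSZ, S^4(Z))), add(Z, Z))
  [2] S(add(add(SSZ, S^4(Z)), add(Z, Z)))
  [3] S(add(S(add(SZ, S^4(Z))), add(Z, Z)))
  [4] S(S(add(add(SZ, S^4(Z)), add(Z, Z))))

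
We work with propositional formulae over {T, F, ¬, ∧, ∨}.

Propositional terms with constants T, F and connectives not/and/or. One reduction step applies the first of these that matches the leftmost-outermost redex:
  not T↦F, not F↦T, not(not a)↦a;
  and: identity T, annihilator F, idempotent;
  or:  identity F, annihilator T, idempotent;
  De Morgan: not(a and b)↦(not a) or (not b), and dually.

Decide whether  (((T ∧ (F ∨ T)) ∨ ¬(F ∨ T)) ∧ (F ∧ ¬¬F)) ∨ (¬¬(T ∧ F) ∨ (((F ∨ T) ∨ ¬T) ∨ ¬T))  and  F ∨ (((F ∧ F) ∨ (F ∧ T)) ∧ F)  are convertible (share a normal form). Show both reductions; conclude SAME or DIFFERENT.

Answer: DIFFERENT — A ⇓ T, B ⇓ F

Reduction:
Term A:
  start: (((T ∧ (F ∨ T)) ∨ ¬(F ∨ T)) ∧ (F ∧ ¬¬F)) ∨ (¬¬(T ∧ F) ∨ (((F ∨ T) ∨ ¬T) ∨ ¬T))
  step 1: (((F ∨ T) ∨ ¬(F ∨ T)) ∧ (F ∧ ¬¬F)) ∨ (¬¬(T ∧ F) ∨ (((F ∨ T) ∨ ¬T) ∨ ¬T))
  step 2: ((T ∨ ¬(F ∨ T)) ∧ (F ∧ ¬¬F)) ∨ (¬¬(T ∧ F) ∨ (((F ∨ T) ∨ ¬T) ∨ ¬T))
  step 3: (T ∧ (F ∧ ¬¬F)) ∨ (¬¬(T ∧ F) ∨ (((F ∨ T) ∨ ¬T) ∨ ¬T))
  step 4: (F ∧ ¬¬F) ∨ (¬¬(T ∧ F) ∨ (((F ∨ T) ∨ ¬T) ∨ ¬T))
  step 5: F ∨ (¬¬(T ∧ F) ∨ (((F ∨ T) ∨ ¬T) ∨ ¬T))
  step 6: ¬¬(T ∧ F) ∨ (((F ∨ T) ∨ ¬T) ∨ ¬T)
  step 7: (T ∧ F) ∨ (((F ∨ T) ∨ ¬T) ∨ ¬T)
  step 8: F ∨ (((F ∨ T) ∨ ¬T) ∨ ¬T)
  step 9: ((F ∨ T) ∨ ¬T) ∨ ¬T
  step 10: (T ∨ ¬T) ∨ ¬T
  step 11: T ∨ ¬T
  step 12: T

Term B:
  start: F ∨ (((F ∧ F) ∨ (F ∧ T)) ∧ F)
  step 1: ((F ∧ F) ∨ (F ∧ T)) ∧ F
  step 2: F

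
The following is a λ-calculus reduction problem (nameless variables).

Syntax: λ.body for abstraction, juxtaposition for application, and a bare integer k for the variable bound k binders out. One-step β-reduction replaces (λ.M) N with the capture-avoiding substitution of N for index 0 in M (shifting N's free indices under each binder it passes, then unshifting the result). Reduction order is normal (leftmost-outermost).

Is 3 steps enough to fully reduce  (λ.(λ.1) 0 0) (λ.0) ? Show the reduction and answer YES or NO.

Answer: YES — reaches normal form λ.0 in 3 ≤ 3 steps

Working:
  start: (λ.(λ.1) 0 0) (λ.0)
  [1] (λ.λ.0) (λ.0) (λ.0)
  [2] (λ.0) (λ.0)
  [3] λ.0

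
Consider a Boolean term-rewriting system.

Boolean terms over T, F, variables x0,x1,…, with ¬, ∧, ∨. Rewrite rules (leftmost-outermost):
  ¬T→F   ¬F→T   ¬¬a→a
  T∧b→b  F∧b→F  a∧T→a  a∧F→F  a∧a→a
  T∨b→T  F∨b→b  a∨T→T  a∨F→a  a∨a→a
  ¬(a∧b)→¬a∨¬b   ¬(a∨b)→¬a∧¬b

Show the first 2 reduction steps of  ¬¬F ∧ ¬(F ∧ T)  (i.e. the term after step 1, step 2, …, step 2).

  start: ¬¬F ∧ ¬(F ∧ T)
  step 1: F ∧ ¬(F ∧ T)
  step 2: F

Answer: after 2 steps: F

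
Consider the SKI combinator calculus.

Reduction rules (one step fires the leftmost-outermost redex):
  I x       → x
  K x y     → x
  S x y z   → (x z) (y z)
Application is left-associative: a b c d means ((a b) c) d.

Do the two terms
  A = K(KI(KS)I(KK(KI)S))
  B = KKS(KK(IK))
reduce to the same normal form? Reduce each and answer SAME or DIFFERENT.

Term A:
  start: K(KI(KS)I(KK(KI)S))
  →1  K(II(KK(KI)S))
  →2  K(I(KK(KI)S))
  →3  K(KK(KI)S)
  →4  K(KS)

Term B:
  start: KKS(KK(IK))
  →1  K(KK(IK))
  →2  KK

Answer: DIFFERENT — A ⇓ K(KS), B ⇓ KK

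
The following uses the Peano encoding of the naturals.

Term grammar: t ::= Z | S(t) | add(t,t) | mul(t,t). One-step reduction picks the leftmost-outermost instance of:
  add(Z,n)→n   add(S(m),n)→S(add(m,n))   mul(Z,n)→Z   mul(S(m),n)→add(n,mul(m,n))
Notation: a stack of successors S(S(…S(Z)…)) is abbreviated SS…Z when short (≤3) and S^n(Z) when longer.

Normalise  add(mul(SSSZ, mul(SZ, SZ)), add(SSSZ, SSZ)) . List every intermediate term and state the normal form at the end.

  start: add(mul(SSSZ, mul(SZ, SZ)), add(SSSZ, SSZ))
  [1] add(add(mul(SZ, SZ), mul(SSZ, mul(SZ, SZ))), add(SSSZ, SSZ))
  [2] add(add(add(SZ, mul(Z, SZ)), mul(SSZ, mul(SZ, SZ))), add(SSSZ, SSZ))
  [3] add(add(S(add(Z, mul(Z, SZ))), mul(SSZ, mul(SZ, SZ))), add(SSSZ, SSZ))
  [4] add(S(add(add(Z, mul(Z, SZ)), mul(SSZ, mul(SZ, SZ)))), add(SSSZ, SSZ))
  [5] S(add(add(add(Z, mul(Z, SZ)), mul(SSZ, mul(SZ, SZ))), add(SSSZ, SSZ)))
  [6] S(add(add(mul(Z, SZ), mul(SSZ, mul(SZ, SZ))), add(SSSZ, SSZ)))
  [7] S(add(add(Z, mul(SSZ, mul(SZ, SZ))), add(SSSZ, SSZ)))
  [8] S(add(mul(SSZ, mul(SZ, SZ)), add(SSSZ, SSZ)))
  [9] S(add(add(mul(SZ, SZ), mul(SZ, mul(SZ, SZ))), add(SSSZ, SSZ)))
  [10] S(add(add(add(SZ, mul(Z, SZ)), mul(SZ, mul(SZ, SZ))), add(SSSZ, SSZ)))
  [11] S(add(add(S(add(Z, mul(Z, SZ))), mul(SZ, mul(SZ, SZ))), add(SSSZ, SSZ)))
  [12] S(add(S(add(add(Z, mul(Z, SZ)), mul(SZ, mul(SZ, SZ)))), add(SSSZ, SSZ)))
  [13] S(S(add(add(add(Z, mul(Z, SZ)), mul(SZ, mul(SZ, SZ))), add(SSSZ, SSZ))))
  [14] S(S(add(add(mul(Z, SZ), mul(SZ, mul(SZ, SZ))), add(SSSZ, SSZ))))
  [15] S(S(add(add(Z, mul(SZ, mul(SZ, SZ))), add(SSSZ, SSZ))))
  [16] S(S(add(mul(SZ, mul(SZ, SZ)), add(SSSZ, SSZ))))
  [17] S(S(add(add(mul(SZ, SZ), mul(Z, mul(SZ, SZ))), add(SSSZ, SSZ))))
  [18] S(S(add(add(add(SZ, mul(Z, SZ)), mul(Z, mul(SZ, SZ))), add(SSSZ, SSZ))))
  [19] S(S(add(add(S(add(Z, mul(Z, SZ))), mul(Z, mul(SZ, SZ))), add(SSSZ, SSZ))))
  [20] S(S(add(S(add(add(Z, mul(Z, SZ)), mul(Z, mul(SZ, SZ)))), add(SSSZ, SSZ))))
  [21] S(S(S(add(add(add(Z, mul(Z, SZ)), mul(Z, mul(SZ, SZ))), add(SSSZ, SSZ)))))
  [22] S(S(S(add(add(mul(Z, SZ), mul(Z, mul(SZ, SZ))), add(SSSZ, SSZ)))))
  [23] S(S(S(add(add(Z, mul(Z, mul(SZ, SZ))), add(SSSZ, SSZ)))))
  [24] S(S(S(add(mul(Z, mul(SZ, SZ)), add(SSSZ, SSZ)))))
  [25] S(S(S(add(Z, add(SSSZ, SSZ)))))
  [26] S(S(S(add(SSSZ, SSZ))))
  [27] S(S(S(S(add(SSZ, SSZ)))))
  [28] S(S(S(S(S(add(SZ, SSZ))))))
  [29] S(S(S(S(S(S(add(Z, SSZ)))))))
  [30] S^8(Z)

Answer: normal form = S^8(Z)  (in 30 steps)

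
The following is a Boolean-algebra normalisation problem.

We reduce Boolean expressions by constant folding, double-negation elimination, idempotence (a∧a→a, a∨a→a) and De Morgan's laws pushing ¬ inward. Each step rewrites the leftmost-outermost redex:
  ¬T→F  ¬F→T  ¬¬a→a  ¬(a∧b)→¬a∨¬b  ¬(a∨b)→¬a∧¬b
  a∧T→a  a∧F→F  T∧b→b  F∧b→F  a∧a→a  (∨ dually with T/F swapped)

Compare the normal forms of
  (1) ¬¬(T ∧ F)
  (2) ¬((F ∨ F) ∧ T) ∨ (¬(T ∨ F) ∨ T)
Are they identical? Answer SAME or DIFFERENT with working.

Answer: DIFFERENT — A ⇓ F, B ⇓ T

Working:
Term A:
  start: ¬¬(T ∧ F)
  →1  T ∧ F
  →2  F

Term B:
  start: ¬((F ∨ F) ∧ T) ∨ (¬(T ∨ F) ∨ T)
  →1  (¬(F ∨ F) ∨ ¬T) ∨ (¬(T ∨ F) ∨ T)
  →2  ((¬F ∧ ¬F) ∨ ¬T) ∨ (¬(T ∨ F) ∨ T)
  →3  (¬F ∨ ¬T) ∨ (¬(T ∨ F) ∨ T)
  →4  (T ∨ ¬T) ∨ (¬(T ∨ F) ∨ T)
  →5  T ∨ (¬(T ∨ F) ∨ T)
  →6  T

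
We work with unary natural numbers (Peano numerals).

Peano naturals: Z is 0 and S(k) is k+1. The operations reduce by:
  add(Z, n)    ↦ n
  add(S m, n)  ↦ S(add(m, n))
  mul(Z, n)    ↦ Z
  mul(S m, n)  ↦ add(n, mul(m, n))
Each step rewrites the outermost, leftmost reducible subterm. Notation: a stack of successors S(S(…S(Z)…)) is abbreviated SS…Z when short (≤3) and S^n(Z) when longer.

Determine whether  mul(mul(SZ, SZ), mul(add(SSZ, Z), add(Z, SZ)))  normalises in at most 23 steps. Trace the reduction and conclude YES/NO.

Answer: YES — reaches normal form SSZ in 21 ≤ 23 steps

Reduction:
  start: mul(mul(SZ, SZ), mul(add(SSZ, Z), add(Z, SZ)))
  →1  mul(add(SZ, mul(Z, SZ)), mul(add(SSZ, Z), add(Z, SZ)))
  →2  mul(S(add(Z, mul(Z, SZ))), mul(add(SSZ, Z), add(Z, SZ)))
  →3  add(mul(add(SSZ, Z), add(Z, SZ)), mul(add(Z, mul(Z, SZ)), mul(add(SSZ, Z), add(Z, SZ))))
  →4  add(mul(S(add(SZ, Z)), add(Z, SZ)), mul(add(Z, mul(Z, SZ)), mul(add(SSZ, Z), add(Z, SZ))))
  →5  add(add(add(Z, SZ), mul(add(SZ, Z), add(Z, SZ))), mul(add(Z, mul(Z, SZ)), mul(add(SSZ, Z), add(Z, SZ))))
  →6  add(add(SZ, mul(add(SZ, Z), add(Z, SZ))), mul(add(Z, mul(Z, SZ)), mul(add(SSZ, Z), add(Z, SZ))))
  →7  add(S(add(Z, mul(add(SZ, Z), add(Z, SZ)))), mul(add(Z, mul(Z, SZ)), mul(add(SSZ, Z), add(Z, SZ))))
  →8  S(add(add(Z, mul(add(SZ, Z), add(Z, SZ))), mul(add(Z, mul(Z, SZ)), mul(add(SSZ, Z), add(Z, SZ)))))
  →9  S(add(mul(add(SZ, Z), add(Z, SZ)), mul(add(Z, mul(Z, SZ)), mul(add(SSZ, Z), add(Z, SZ)))))
  →10  S(add(mul(S(add(Z, Z)), add(Z, SZ)), mul(add(Z, mul(Z, SZ)), mul(add(SSZ, Z), add(Z, SZ)))))
  →11  S(add(add(add(Z, SZ), mul(add(Z, Z), add(Z, SZ))), mul(add(Z, mul(Z, SZ)), mul(add(SSZ, Z), add(Z, SZ)))))
  →12  S(add(add(SZ, mul(add(Z, Z), add(Z, SZ))), mul(add(Z, mul(Z, SZ)), mul(add(SSZ, Z), add(Z, SZ)))))
  →13  S(add(S(add(Z, mul(add(Z, Z), add(Z, SZ)))), mul(add(Z, mul(Z, SZ)), mul(add(SSZ, Z), add(Z, SZ)))))
  →14  S(S(add(add(Z, mul(add(Z, Z), add(Z, SZ))), mul(add(Z, mul(Z, SZ)), mul(add(SSZ, Z), add(Z, SZ))))))
  →15  S(S(add(mul(add(Z, Z), add(Z, SZ)), mul(add(Z, mul(Z, SZ)), mul(add(SSZ, Z), add(Z, SZ))))))
  →16  S(S(add(mul(Z, add(Z, SZ)), mul(add(Z, mul(Z, SZ)), mul(add(SSZ, Z), add(Z, SZ))))))
  →17  S(S(add(Z, mul(add(Z, mul(Z, SZ)), mul(add(SSZ, Z), add(Z, SZ))))))
  →18  S(S(mul(add(Z, mul(Z, SZ)), mul(add(SSZ, Z), add(Z, SZ)))))
  →19  S(S(mul(mul(Z, SZ), mul(add(SSZ, Z), add(Z, SZ)))))
  →20  S(S(mul(Z, mul(add(SSZ, Z), add(Z, SZ)))))
  →21  SSZ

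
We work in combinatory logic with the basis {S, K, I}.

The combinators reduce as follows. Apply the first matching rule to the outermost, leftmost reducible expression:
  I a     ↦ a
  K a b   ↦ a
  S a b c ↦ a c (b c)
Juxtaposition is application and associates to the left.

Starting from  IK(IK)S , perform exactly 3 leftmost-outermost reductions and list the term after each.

Answer: after 3 steps: K

Reduction:
  start: IK(IK)S
  →1  K(IK)S
  →2  IK
  →3  K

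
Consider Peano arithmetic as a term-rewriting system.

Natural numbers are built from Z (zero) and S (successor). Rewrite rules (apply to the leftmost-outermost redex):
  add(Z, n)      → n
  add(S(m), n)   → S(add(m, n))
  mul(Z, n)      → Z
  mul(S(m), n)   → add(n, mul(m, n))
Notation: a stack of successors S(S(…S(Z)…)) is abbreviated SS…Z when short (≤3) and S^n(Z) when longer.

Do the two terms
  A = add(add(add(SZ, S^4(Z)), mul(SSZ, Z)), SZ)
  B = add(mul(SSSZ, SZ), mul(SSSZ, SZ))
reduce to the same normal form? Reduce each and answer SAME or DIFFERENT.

Term A:
  start: add(add(add(SZ, S^4(Z)), mul(SSZ, Z)), SZ)
  [1] add(add(S(add(Z, S^4(Z))), mul(SSZ, Z)), SZ)
  [2] add(S(add(add(Z, S^4(Z)), mul(SSZ, Z))), SZ)
  [3] S(add(add(add(Z, S^4(Z)), mul(SSZ, Z)), SZ))
  [4] S(add(add(S^4(Z), mul(SSZ, Z)), SZ))
  [5] S(add(S(add(SSSZ, mul(SSZ, Z))), SZ))
  [6] S(S(add(add(SSSZ, mul(SSZ, Z)), SZ)))
  [7] S(S(add(S(add(SSZ, mul(SSZ, Z))), SZ)))
  [8] S(S(S(add(add(SSZ, mul(SSZ, Z)), SZ))))
  [9] S(S(S(add(S(add(SZ, mul(SSZ, Z))), SZ))))
  [10] S(S(S(S(add(add(SZ, mul(SSZ, Z)), SZ)))))
  [11] S(S(S(S(add(S(add(Z, mul(SSZ, Z))), SZ)))))
  [12] S(S(S(S(S(add(add(Z, mul(SSZ, Z)), SZ))))))
  [13] S(S(S(S(S(add(mul(SSZ, Z), SZ))))))
  [14] S(S(S(S(S(add(add(Z, mul(SZ, Z)), SZ))))))
  [15] S(S(S(S(S(add(mul(SZ, Z), SZ))))))
  [16] S(S(S(S(S(add(add(Z, mul(Z, Z)), SZ))))))
  [17] S(S(S(S(S(add(mul(Z, Z), SZ))))))
  [18] S(S(S(S(S(add(Z, SZ))))))
  [19] S^6(Z)

Term B:
  start: add(mul(SSSZ, SZ), mul(SSSZ, SZ))
  [1] add(add(SZ, mul(SSZ, SZ)), mul(SSSZ, SZ))
  [2] add(S(add(Z, mul(SSZ, SZ))), mul(SSSZ, SZ))
  [3] S(add(add(Z, mul(SSZ, SZ)), mul(SSSZ, SZ)))
  [4] S(add(mul(SSZ, SZ), mul(SSSZ, SZ)))
  [5] S(add(add(SZ, mul(SZ, SZ)), mul(SSSZ, SZ)))
  [6] S(add(S(add(Z, mul(SZ, SZ))), mul(SSSZ, SZ)))
  [7] S(S(add(add(Z, mul(SZ, SZ)), mul(SSSZ, SZ))))
  [8] S(S(add(mul(SZ, SZ), mul(SSSZ, SZ))))
  [9] S(S(add(add(SZ, mul(Z, SZ)), mul(SSSZ, SZ))))
  [10] S(S(add(S(add(Z, mul(Z, SZ))), mul(SSSZ, SZ))))
  [11] S(S(S(add(add(Z, mul(Z, SZ)), mul(SSSZ, SZ)))))
  [12] S(S(S(add(mul(Z, SZ), mul(SSSZ, SZ)))))
  [13] S(S(S(add(Z, mul(SSSZ, SZ)))))
  [14] S(S(S(mul(SSSZ, SZ))))
  [15] S(S(S(add(SZ, mul(SSZ, SZ)))))
  [16] S(S(S(S(add(Z, mul(SSZ, SZ))))))
  [17] S(S(S(S(mul(SSZ, SZ)))))
  [18] S(S(S(S(add(SZ, mul(SZ, SZ))))))
  [19] S(S(S(S(S(add(Z, mul(SZ, SZ)))))))
  [20] S(S(S(S(S(mul(SZ, SZ))))))
  [21] S(S(S(S(S(add(SZ, mul(Z, SZ)))))))
  [22] S(S(S(S(S(S(add(Z, mul(Z, SZ))))))))
  [23] S(S(S(S(S(S(mul(Z, SZ)))))))
  [24] S^6(Z)

Answer: SAME — A ⇓ S^6(Z), B ⇓ S^6(Z)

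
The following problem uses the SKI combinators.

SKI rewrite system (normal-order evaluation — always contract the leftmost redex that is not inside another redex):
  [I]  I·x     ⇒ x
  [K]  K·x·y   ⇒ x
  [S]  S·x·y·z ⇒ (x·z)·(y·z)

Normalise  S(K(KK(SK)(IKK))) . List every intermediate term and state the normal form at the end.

Answer: normal form = S(K(K(KK)))  (in 2 steps)

Working:
  start: S(K(KK(SK)(IKK)))
  [1] S(K(K(IKK)))
  [2] S(K(K(KK)))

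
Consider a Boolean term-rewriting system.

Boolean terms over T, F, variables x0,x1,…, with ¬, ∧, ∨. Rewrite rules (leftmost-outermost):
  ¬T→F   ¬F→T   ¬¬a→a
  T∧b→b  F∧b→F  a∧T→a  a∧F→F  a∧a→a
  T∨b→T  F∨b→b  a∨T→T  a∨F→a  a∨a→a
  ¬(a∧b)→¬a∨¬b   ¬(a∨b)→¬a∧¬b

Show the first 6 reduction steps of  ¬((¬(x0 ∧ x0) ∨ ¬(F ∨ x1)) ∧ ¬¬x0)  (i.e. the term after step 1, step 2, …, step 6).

Answer: after 6 steps: (x0 ∧ x1) ∨ ¬¬¬x0

Working:
  start: ¬((¬(x0 ∧ x0) ∨ ¬(F ∨ x1)) ∧ ¬¬x0)
  [1] ¬(¬(x0 ∧ x0) ∨ ¬(F ∨ x1)) ∨ ¬¬¬x0
  [2] (¬¬(x0 ∧ x0) ∧ ¬¬(F ∨ x1)) ∨ ¬¬¬x0
  [3] ((x0 ∧ x0) ∧ ¬¬(F ∨ x1)) ∨ ¬¬¬x0
  [4] (x0 ∧ ¬¬(F ∨ x1)) ∨ ¬¬¬x0
  [5] (x0 ∧ (F ∨ x1)) ∨ ¬¬¬x0
  [6] (x0 ∧ x1) ∨ ¬¬¬x0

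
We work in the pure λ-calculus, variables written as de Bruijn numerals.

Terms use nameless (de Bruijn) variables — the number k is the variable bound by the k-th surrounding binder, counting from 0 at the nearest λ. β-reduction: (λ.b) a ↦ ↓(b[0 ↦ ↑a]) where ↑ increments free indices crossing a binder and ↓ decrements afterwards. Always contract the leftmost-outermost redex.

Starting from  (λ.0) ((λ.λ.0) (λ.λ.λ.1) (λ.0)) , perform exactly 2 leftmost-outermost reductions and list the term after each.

Answer: after 2 steps: (λ.0) (λ.0)

Working:
  start: (λ.0) ((λ.λ.0) (λ.λ.λ.1) (λ.0))
  step 1: (λ.λ.0) (λ.λ.λ.1) (λ.0)
  step 2: (λ.0) (λ.0)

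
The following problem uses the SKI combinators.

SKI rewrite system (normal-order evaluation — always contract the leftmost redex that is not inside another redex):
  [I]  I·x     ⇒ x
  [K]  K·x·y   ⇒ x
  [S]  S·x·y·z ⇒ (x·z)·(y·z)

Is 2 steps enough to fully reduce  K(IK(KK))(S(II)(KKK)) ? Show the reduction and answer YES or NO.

Answer: YES — reaches normal form K(KK) in 2 ≤ 2 steps

Reduction:
  start: K(IK(KK))(S(II)(KKK))
  step 1: IK(KK)
  step 2: K(KK)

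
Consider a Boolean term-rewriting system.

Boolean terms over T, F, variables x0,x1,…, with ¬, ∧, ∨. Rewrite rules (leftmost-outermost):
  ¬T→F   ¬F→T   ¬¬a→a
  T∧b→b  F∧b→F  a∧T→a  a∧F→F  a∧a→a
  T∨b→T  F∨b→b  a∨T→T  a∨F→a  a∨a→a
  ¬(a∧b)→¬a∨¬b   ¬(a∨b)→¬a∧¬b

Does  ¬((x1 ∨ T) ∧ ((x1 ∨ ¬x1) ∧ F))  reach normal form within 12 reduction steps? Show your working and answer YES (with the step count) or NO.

  start: ¬((x1 ∨ T) ∧ ((x1 ∨ ¬x1) ∧ F))
  →1  ¬(x1 ∨ T) ∨ ¬((x1 ∨ ¬x1) ∧ F)
  →2  (¬x1 ∧ ¬T) ∨ ¬((x1 ∨ ¬x1) ∧ F)
  →3  (¬x1 ∧ F) ∨ ¬((x1 ∨ ¬x1) ∧ F)
  →4  F ∨ ¬((x1 ∨ ¬x1) ∧ F)
  →5  ¬((x1 ∨ ¬x1) ∧ F)
  →6  ¬(x1 ∨ ¬x1) ∨ ¬F
  →7  (¬x1 ∧ ¬¬x1) ∨ ¬F
  →8  (¬x1 ∧ x1) ∨ ¬F
  →9  (¬x1 ∧ x1) ∨ T
  →10  T

Answer: YES — reaches normal form T in 10 ≤ 12 steps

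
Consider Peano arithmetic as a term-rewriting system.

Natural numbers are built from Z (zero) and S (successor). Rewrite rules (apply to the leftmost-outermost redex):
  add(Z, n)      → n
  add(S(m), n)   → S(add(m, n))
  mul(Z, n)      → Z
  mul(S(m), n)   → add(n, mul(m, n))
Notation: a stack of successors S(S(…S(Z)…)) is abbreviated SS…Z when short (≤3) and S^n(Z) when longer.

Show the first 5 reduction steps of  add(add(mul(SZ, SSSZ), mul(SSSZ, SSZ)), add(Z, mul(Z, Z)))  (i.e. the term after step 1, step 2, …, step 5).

  start: add(add(mul(SZ, SSSZ), mul(SSSZ, SSZ)), add(Z, mul(Z, Z)))
  step 1: add(add(add(SSSZ, mul(Z, SSSZ)), mul(SSSZ, SSZ)), add(Z, mul(Z, Z)))
  step 2: add(add(S(add(SSZ, mul(Z, SSSZ))), mul(SSSZ, SSZ)), add(Z, mul(Z, Z)))
  step 3: add(S(add(add(SSZ, mul(Z, SSSZ)), mul(SSSZ, SSZ))), add(Z, mul(Z, Z)))
  step 4: S(add(add(add(SSZ, mul(Z, SSSZ)), mul(SSSZ, SSZ)), add(Z, mul(Z, Z))))
  step 5: S(add(add(S(add(SZ, mul(Z, SSSZ))), mul(SSSZ, SSZ)), add(Z, mul(Z, Z))))

Answer: after 5 steps: S(add(add(S(add(SZ, mul(Z, SSSZ))), mul(SSSZ, SSZ)), add(Z, mul(Z, Z))))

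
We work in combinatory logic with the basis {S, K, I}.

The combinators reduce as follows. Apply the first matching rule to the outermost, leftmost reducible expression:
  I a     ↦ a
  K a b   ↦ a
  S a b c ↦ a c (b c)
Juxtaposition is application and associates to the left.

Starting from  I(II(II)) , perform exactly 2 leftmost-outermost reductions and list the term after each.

Answer: after 2 steps: I(II)

Derivation:
  start: I(II(II))
  step 1: II(II)
  step 2: I(II)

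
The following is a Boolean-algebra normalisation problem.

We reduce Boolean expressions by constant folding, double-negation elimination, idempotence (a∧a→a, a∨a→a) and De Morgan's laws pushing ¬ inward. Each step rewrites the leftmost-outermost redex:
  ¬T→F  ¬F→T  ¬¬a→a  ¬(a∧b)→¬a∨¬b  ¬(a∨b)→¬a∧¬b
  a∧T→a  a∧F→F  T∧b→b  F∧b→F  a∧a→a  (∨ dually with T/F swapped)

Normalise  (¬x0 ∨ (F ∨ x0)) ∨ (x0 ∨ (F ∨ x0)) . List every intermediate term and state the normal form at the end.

Answer: normal form = (¬x0 ∨ x0) ∨ x0  (in 3 steps)

Working:
  start: (¬x0 ∨ (F ∨ x0)) ∨ (x0 ∨ (F ∨ x0))
  →1  (¬x0 ∨ x0) ∨ (x0 ∨ (F ∨ x0))
  →2  (¬x0 ∨ x0) ∨ (x0 ∨ x0)
  →3  (¬x0 ∨ x0) ∨ x0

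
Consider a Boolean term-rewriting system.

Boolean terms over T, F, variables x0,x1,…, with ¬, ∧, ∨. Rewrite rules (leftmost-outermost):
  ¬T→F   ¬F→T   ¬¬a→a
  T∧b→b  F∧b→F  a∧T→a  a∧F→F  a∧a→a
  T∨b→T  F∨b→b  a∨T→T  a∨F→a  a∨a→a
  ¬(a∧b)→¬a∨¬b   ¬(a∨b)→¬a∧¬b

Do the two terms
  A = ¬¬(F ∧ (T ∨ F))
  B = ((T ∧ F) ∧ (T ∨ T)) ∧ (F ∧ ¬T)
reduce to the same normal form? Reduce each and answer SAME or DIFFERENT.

Term A:
  start: ¬¬(F ∧ (T ∨ F))
  [1] F ∧ (T ∨ F)
  [2] F

Term B:
  start: ((T ∧ F) ∧ (T ∨ T)) ∧ (F ∧ ¬T)
  [1] (F ∧ (T ∨ T)) ∧ (F ∧ ¬T)
  [2] F ∧ (F ∧ ¬T)
  [3] F

Answer: SAME — A ⇓ F, B ⇓ F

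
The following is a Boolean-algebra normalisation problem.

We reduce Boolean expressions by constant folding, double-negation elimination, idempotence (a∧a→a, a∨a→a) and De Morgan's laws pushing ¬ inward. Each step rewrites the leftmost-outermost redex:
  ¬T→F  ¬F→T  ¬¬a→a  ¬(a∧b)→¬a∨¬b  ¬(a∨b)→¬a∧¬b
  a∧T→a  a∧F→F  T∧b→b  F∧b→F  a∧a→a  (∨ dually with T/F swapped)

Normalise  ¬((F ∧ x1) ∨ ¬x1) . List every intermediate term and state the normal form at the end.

  start: ¬((F ∧ x1) ∨ ¬x1)
  →1  ¬(F ∧ x1) ∧ ¬¬x1
  →2  (¬F ∨ ¬x1) ∧ ¬¬x1
  →3  (T ∨ ¬x1) ∧ ¬¬x1
  →4  T ∧ ¬¬x1
  →5  ¬¬x1
  →6  x1

Answer: normal form = x1  (in 6 steps)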